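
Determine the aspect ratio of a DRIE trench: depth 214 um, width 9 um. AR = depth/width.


Step 1: AR = depth / width
Step 2: AR = 214 / 9
AR = 23.8


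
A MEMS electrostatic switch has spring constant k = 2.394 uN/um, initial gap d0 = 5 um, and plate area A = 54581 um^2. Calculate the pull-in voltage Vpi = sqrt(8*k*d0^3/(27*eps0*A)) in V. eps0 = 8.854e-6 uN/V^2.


Step 1: Compute numerator: 8 * k * d0^3 = 8 * 2.394 * 5^3 = 2394.0
Step 2: Compute denominator: 27 * eps0 * A = 27 * 8.854e-6 * 54581 = 13.048025
Step 3: Vpi = sqrt(2394.0 / 13.048025)
Vpi = 13.55 V


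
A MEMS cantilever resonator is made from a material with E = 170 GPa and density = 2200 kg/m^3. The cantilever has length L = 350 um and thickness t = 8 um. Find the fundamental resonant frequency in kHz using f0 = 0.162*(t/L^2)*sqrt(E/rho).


Step 1: Convert units to SI.
t_SI = 8e-6 m, L_SI = 350e-6 m
Step 2: Calculate sqrt(E/rho).
sqrt(170e9 / 2200) = 8790.49 m/s
Step 3: Compute f0.
f0 = 0.162 * 8e-6 / (350e-6)^2 * 8790.49 = 92999.8 Hz = 93.0 kHz


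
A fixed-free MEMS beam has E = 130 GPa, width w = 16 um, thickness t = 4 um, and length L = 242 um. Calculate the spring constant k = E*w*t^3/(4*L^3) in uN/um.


Step 1: Convert E to consistent units (1 GPa = 1000 uN/um^2).
E = 130 GPa = 130000 uN/um^2
Step 2: Compute t^3 = 4^3 = 64
Step 3: Compute L^3 = 242^3 = 14172488
Step 4: k = 130000 * 16 * 64 / (4 * 14172488)
k = 2.3482 uN/um


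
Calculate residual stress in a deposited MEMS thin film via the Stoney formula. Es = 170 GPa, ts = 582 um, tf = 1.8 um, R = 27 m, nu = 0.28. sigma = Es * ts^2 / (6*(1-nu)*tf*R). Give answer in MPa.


Step 1: Compute numerator: Es * ts^2 = 170 * 582^2 = 57583080 (GPa*um^2)
Step 2: Compute denominator (R in um): 6*(1-nu)*tf*R = 6*0.72*1.8*27e6 = 209952000.0 (um^2)
Step 3: sigma (GPa) = 57583080 / 209952000.0 = 2.74268e-01 GPa
Step 4: Convert to MPa (x1000): sigma = 274.3 MPa


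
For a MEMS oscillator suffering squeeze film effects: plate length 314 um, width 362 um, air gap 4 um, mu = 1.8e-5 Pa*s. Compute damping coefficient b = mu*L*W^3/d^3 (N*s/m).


Step 1: Convert to SI.
L = 314e-6 m, W = 362e-6 m, d = 4e-6 m
Step 2: W^3 = (362e-6)^3 = 4.74e-11 m^3
Step 3: d^3 = (4e-6)^3 = 6.40e-17 m^3
Step 4: b = 1.8e-5 * 314e-6 * 4.74e-11 / 6.40e-17
b = 4.19e-03 N*s/m


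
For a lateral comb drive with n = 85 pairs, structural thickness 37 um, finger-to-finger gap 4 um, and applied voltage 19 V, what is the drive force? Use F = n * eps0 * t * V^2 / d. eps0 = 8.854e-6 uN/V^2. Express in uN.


Step 1: Parameters: n=85, eps0=8.854e-6 uN/V^2, t=37 um, V=19 V, d=4 um
Step 2: V^2 = 361
Step 3: F = 85 * 8.854e-6 * 37 * 361 / 4
F = 2.513 uN


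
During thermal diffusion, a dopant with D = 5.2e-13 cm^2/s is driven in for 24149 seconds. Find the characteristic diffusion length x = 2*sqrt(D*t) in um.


Step 1: Compute D*t = 5.2e-13 * 24149 = 1.255748e-08 cm^2
Step 2: sqrt(D*t) = 1.1206e-04 cm
Step 3: x = 2 * 1.1206e-04 cm = 2.2412e-04 cm
Step 4: Convert to um (1 cm = 1e4 um): x = 2.241 um


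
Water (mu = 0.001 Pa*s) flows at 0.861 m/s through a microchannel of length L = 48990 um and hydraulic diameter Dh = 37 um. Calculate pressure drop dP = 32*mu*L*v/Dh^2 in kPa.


Step 1: Convert to SI: L = 48990e-6 m, Dh = 37e-6 m
Step 2: dP = 32 * 0.001 * 48990e-6 * 0.861 / (37e-6)^2
Step 3: dP = 985955.06 Pa
Step 4: Convert to kPa: dP = 985.96 kPa


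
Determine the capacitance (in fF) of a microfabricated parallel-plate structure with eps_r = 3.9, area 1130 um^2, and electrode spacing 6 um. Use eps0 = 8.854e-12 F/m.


Step 1: Convert area to m^2: A = 1130e-12 m^2
Step 2: Convert gap to m: d = 6e-6 m
Step 3: C = eps0 * eps_r * A / d
C = 8.854e-12 * 3.9 * 1130e-12 / 6e-6
Step 4: Convert to fF (multiply by 1e15).
C = 6.5 fF


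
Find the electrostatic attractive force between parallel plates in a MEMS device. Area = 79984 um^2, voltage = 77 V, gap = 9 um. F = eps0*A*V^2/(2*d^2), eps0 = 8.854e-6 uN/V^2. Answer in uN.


Step 1: Identify parameters.
eps0 = 8.854e-6 uN/V^2, A = 79984 um^2, V = 77 V, d = 9 um
Step 2: Compute V^2 = 77^2 = 5929
Step 3: Compute d^2 = 9^2 = 81
Step 4: F = 0.5 * 8.854e-6 * 79984 * 5929 / 81
F = 25.918 uN


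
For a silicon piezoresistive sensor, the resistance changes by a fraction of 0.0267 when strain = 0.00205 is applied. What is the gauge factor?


Step 1: Identify values.
dR/R = 0.0267, strain = 0.00205
Step 2: GF = (dR/R) / strain = 0.0267 / 0.00205
GF = 13.0


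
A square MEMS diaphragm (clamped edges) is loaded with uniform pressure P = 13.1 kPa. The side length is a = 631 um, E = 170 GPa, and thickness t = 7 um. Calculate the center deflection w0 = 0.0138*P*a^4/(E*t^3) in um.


Step 1: Convert pressure to compatible units (E is in GPa, so P in GPa).
P = 13.1 kPa = 13.1e-6 GPa
Step 2: Compute numerator: 0.0138 * P * a^4.
a^4 = 631^4 = 158532181921
numerator = 0.0138 * 13.1e-6 * 158532181921 = 2.86594e+04
Step 3: Compute denominator: E * t^3 = 170 * 7^3 = 58310
Step 4: w0 = numerator / denominator = 2.86594e+04 / 58310 = 0.4915 um


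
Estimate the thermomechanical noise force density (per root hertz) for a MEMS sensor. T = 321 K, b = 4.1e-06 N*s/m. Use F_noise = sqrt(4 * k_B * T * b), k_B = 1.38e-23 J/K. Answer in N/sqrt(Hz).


Step 1: Compute 4 * k_B * T * b
= 4 * 1.38e-23 * 321 * 4.1e-06
= 7.2649e-26 N^2/Hz
Step 2: F_noise = sqrt(7.2649e-26)
F_noise = 2.70e-13 N/sqrt(Hz)


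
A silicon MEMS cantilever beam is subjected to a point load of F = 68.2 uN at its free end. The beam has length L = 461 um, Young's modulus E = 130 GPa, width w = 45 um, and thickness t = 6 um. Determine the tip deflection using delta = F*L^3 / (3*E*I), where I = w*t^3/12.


Step 1: Calculate the second moment of area.
I = w * t^3 / 12 = 45 * 6^3 / 12 = 810.0 um^4
Step 2: Convert E to consistent units (1 GPa = 1000 uN/um^2).
E = 130 GPa = 130000 uN/um^2
Step 3: Calculate tip deflection.
delta = F * L^3 / (3 * E * I)
delta = 68.2 * 461^3 / (3 * 130000 * 810.0)
delta = 21.1513 um


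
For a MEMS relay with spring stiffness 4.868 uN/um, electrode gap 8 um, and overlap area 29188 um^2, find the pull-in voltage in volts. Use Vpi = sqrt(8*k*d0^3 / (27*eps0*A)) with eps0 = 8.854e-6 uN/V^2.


Step 1: Compute numerator: 8 * k * d0^3 = 8 * 4.868 * 8^3 = 19939.328
Step 2: Compute denominator: 27 * eps0 * A = 27 * 8.854e-6 * 29188 = 6.977625
Step 3: Vpi = sqrt(19939.328 / 6.977625)
Vpi = 53.46 V


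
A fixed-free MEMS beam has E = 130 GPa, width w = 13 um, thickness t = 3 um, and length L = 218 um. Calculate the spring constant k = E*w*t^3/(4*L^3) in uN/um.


Step 1: Convert E to consistent units (1 GPa = 1000 uN/um^2).
E = 130 GPa = 130000 uN/um^2
Step 2: Compute t^3 = 3^3 = 27
Step 3: Compute L^3 = 218^3 = 10360232
Step 4: k = 130000 * 13 * 27 / (4 * 10360232)
k = 1.1011 uN/um


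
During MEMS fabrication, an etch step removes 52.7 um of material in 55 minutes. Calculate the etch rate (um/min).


Step 1: Etch rate = depth / time
Step 2: rate = 52.7 / 55
rate = 0.958 um/min


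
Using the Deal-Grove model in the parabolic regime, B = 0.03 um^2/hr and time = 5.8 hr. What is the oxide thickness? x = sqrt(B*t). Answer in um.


Step 1: Compute B*t = 0.03 * 5.8 = 0.174
Step 2: x = sqrt(0.174)
x = 0.417 um


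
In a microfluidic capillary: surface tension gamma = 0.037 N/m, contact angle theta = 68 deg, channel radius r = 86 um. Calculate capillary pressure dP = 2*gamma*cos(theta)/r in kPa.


Step 1: cos(68 deg) = 0.3746
Step 2: Convert r to m: r = 86e-6 m
Step 3: dP = 2 * 0.037 * 0.3746 / 86e-6 = 322.3 Pa
Step 4: Convert Pa to kPa (divide by 1000).
dP = 0.32 kPa


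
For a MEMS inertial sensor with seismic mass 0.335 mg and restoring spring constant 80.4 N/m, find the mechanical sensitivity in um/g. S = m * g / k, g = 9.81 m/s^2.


Step 1: Convert mass: m = 0.335 mg = 3.35e-07 kg
Step 2: S = m * g / k = 3.35e-07 * 9.81 / 80.4
Step 3: S = 4.09e-08 m/g
Step 4: Convert to um/g: S = 0.041 um/g


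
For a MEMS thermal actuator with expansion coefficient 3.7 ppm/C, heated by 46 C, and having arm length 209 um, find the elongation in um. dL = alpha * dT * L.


Step 1: Convert CTE: alpha = 3.7 ppm/C = 3.7e-6 /C
Step 2: dL = 3.7e-6 * 46 * 209
dL = 0.0356 um


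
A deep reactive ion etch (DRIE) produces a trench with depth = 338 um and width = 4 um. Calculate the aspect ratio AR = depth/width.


Step 1: AR = depth / width
Step 2: AR = 338 / 4
AR = 84.5


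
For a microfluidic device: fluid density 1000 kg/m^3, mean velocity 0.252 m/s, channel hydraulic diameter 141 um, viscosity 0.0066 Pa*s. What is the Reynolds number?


Step 1: Convert Dh to meters: Dh = 141e-6 m
Step 2: Re = rho * v * Dh / mu
Re = 1000 * 0.252 * 141e-6 / 0.0066
Re = 5.384


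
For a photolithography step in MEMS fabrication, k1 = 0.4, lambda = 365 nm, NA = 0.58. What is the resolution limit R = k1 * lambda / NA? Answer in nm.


Step 1: Identify values: k1 = 0.4, lambda = 365 nm, NA = 0.58
Step 2: R = k1 * lambda / NA
R = 0.4 * 365 / 0.58
R = 251.7 nm


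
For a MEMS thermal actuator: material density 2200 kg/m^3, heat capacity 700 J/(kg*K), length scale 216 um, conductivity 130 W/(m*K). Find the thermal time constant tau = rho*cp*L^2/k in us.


Step 1: Convert L to m: L = 216e-6 m
Step 2: L^2 = (216e-6)^2 = 4.6656e-08 m^2
Step 3: tau = 2200 * 700 * 4.6656e-08 / 130 = 5.5269415e-04 s
Step 4: Convert to microseconds (multiply by 1e6).
tau = 552.694 us


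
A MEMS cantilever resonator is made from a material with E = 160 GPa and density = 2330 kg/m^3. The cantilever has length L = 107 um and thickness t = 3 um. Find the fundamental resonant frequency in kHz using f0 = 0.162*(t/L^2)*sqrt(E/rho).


Step 1: Convert units to SI.
t_SI = 3e-6 m, L_SI = 107e-6 m
Step 2: Calculate sqrt(E/rho).
sqrt(160e9 / 2330) = 8286.71 m/s
Step 3: Compute f0.
f0 = 0.162 * 3e-6 / (107e-6)^2 * 8286.71 = 351763.6 Hz = 351.76 kHz


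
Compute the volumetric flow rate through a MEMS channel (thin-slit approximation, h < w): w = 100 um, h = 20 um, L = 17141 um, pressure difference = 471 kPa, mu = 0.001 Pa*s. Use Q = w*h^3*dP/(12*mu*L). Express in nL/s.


Step 1: Convert all dimensions to SI (meters).
w = 100e-6 m, h = 20e-6 m, L = 17141e-6 m, dP = 471e3 Pa
Step 2: Q = w * h^3 * dP / (12 * mu * L)
Q = 100e-6 * (20e-6)^3 * 471e3 / (12 * 0.001 * 17141e-6) = 1.83186512e-09 m^3/s
Step 3: Convert Q from m^3/s to nL/s (1 m^3 = 1e12 nL, so multiply by 1e12).
Q = 1831.865 nL/s


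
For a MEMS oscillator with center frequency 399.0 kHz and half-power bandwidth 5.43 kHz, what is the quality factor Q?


Step 1: Q = f0 / bandwidth
Step 2: Q = 399.0 / 5.43
Q = 73.5


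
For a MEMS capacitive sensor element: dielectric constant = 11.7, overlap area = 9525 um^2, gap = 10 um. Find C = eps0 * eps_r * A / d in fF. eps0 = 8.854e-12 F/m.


Step 1: Convert area to m^2: A = 9525e-12 m^2
Step 2: Convert gap to m: d = 10e-6 m
Step 3: C = eps0 * eps_r * A / d
C = 8.854e-12 * 11.7 * 9525e-12 / 10e-6
Step 4: Convert to fF (multiply by 1e15).
C = 98.67 fF


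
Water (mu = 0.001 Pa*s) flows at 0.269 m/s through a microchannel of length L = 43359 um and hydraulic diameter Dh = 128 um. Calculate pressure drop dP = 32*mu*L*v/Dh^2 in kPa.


Step 1: Convert to SI: L = 43359e-6 m, Dh = 128e-6 m
Step 2: dP = 32 * 0.001 * 43359e-6 * 0.269 / (128e-6)^2
Step 3: dP = 22780.41 Pa
Step 4: Convert to kPa: dP = 22.78 kPa


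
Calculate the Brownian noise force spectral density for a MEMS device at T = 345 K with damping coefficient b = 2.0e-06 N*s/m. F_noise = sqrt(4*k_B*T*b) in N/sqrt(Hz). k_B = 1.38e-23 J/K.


Step 1: Compute 4 * k_B * T * b
= 4 * 1.38e-23 * 345 * 2.0e-06
= 3.8088e-26 N^2/Hz
Step 2: F_noise = sqrt(3.8088e-26)
F_noise = 1.95e-13 N/sqrt(Hz)


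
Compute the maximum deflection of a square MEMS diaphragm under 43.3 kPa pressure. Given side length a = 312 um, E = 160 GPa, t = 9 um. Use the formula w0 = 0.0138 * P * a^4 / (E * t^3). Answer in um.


Step 1: Convert pressure to compatible units (E is in GPa, so P in GPa).
P = 43.3 kPa = 43.3e-6 GPa
Step 2: Compute numerator: 0.0138 * P * a^4.
a^4 = 312^4 = 9475854336
numerator = 0.0138 * 43.3e-6 * 9475854336 = 5.6622e+03
Step 3: Compute denominator: E * t^3 = 160 * 9^3 = 116640
Step 4: w0 = numerator / denominator = 5.6622e+03 / 116640 = 0.0485 um


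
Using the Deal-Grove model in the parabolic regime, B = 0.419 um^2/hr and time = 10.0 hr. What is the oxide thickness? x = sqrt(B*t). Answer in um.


Step 1: Compute B*t = 0.419 * 10.0 = 4.19
Step 2: x = sqrt(4.19)
x = 2.047 um


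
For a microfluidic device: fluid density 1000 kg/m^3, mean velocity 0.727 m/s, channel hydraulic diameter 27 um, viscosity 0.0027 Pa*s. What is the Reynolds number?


Step 1: Convert Dh to meters: Dh = 27e-6 m
Step 2: Re = rho * v * Dh / mu
Re = 1000 * 0.727 * 27e-6 / 0.0027
Re = 7.27


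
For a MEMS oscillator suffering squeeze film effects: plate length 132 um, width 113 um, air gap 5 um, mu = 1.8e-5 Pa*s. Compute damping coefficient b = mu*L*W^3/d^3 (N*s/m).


Step 1: Convert to SI.
L = 132e-6 m, W = 113e-6 m, d = 5e-6 m
Step 2: W^3 = (113e-6)^3 = 1.44e-12 m^3
Step 3: d^3 = (5e-6)^3 = 1.25e-16 m^3
Step 4: b = 1.8e-5 * 132e-6 * 1.44e-12 / 1.25e-16
b = 2.74e-05 N*s/m


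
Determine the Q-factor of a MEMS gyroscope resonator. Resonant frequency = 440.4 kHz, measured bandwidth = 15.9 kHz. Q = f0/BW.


Step 1: Q = f0 / bandwidth
Step 2: Q = 440.4 / 15.9
Q = 27.7


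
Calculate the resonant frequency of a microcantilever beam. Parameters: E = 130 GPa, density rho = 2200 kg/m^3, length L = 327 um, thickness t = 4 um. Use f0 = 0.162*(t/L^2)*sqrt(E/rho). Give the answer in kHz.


Step 1: Convert units to SI.
t_SI = 4e-6 m, L_SI = 327e-6 m
Step 2: Calculate sqrt(E/rho).
sqrt(130e9 / 2200) = 7687.06 m/s
Step 3: Compute f0.
f0 = 0.162 * 4e-6 / (327e-6)^2 * 7687.06 = 46584.3 Hz = 46.58 kHz


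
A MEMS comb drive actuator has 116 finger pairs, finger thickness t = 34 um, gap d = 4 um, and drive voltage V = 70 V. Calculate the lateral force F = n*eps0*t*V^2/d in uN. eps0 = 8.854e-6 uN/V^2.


Step 1: Parameters: n=116, eps0=8.854e-6 uN/V^2, t=34 um, V=70 V, d=4 um
Step 2: V^2 = 4900
Step 3: F = 116 * 8.854e-6 * 34 * 4900 / 4
F = 42.777 uN


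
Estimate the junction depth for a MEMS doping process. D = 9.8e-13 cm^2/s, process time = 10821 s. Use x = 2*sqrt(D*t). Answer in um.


Step 1: Compute D*t = 9.8e-13 * 10821 = 1.060458e-08 cm^2
Step 2: sqrt(D*t) = 1.0298e-04 cm
Step 3: x = 2 * 1.0298e-04 cm = 2.0596e-04 cm
Step 4: Convert to um (1 cm = 1e4 um): x = 2.06 um


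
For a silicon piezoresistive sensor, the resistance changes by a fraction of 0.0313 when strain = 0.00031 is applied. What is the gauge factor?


Step 1: Identify values.
dR/R = 0.0313, strain = 0.00031
Step 2: GF = (dR/R) / strain = 0.0313 / 0.00031
GF = 101.0


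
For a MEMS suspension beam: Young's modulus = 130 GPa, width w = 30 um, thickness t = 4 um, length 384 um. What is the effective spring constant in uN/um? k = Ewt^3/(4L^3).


Step 1: Convert E to consistent units (1 GPa = 1000 uN/um^2).
E = 130 GPa = 130000 uN/um^2
Step 2: Compute t^3 = 4^3 = 64
Step 3: Compute L^3 = 384^3 = 56623104
Step 4: k = 130000 * 30 * 64 / (4 * 56623104)
k = 1.102 uN/um


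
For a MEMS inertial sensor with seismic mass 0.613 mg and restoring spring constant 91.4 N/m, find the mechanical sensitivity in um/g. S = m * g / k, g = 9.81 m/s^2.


Step 1: Convert mass: m = 0.613 mg = 6.13e-07 kg
Step 2: S = m * g / k = 6.13e-07 * 9.81 / 91.4
Step 3: S = 6.58e-08 m/g
Step 4: Convert to um/g: S = 0.066 um/g


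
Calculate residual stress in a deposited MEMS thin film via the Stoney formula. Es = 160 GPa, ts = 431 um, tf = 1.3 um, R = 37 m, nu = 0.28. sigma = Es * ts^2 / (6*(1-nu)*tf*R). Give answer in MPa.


Step 1: Compute numerator: Es * ts^2 = 160 * 431^2 = 29721760 (GPa*um^2)
Step 2: Compute denominator (R in um): 6*(1-nu)*tf*R = 6*0.72*1.3*37e6 = 207792000.0 (um^2)
Step 3: sigma (GPa) = 29721760 / 207792000.0 = 1.43036e-01 GPa
Step 4: Convert to MPa (x1000): sigma = 143.0 MPa


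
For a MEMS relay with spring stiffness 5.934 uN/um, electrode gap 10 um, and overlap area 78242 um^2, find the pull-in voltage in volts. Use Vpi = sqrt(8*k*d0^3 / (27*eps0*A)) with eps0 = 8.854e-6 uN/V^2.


Step 1: Compute numerator: 8 * k * d0^3 = 8 * 5.934 * 10^3 = 47472.0
Step 2: Compute denominator: 27 * eps0 * A = 27 * 8.854e-6 * 78242 = 18.704376
Step 3: Vpi = sqrt(47472.0 / 18.704376)
Vpi = 50.38 V


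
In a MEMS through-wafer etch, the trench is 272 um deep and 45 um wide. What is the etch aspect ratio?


Step 1: AR = depth / width
Step 2: AR = 272 / 45
AR = 6.0


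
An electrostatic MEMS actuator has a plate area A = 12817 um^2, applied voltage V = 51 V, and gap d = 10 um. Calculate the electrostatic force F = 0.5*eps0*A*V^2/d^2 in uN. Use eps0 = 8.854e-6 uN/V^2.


Step 1: Identify parameters.
eps0 = 8.854e-6 uN/V^2, A = 12817 um^2, V = 51 V, d = 10 um
Step 2: Compute V^2 = 51^2 = 2601
Step 3: Compute d^2 = 10^2 = 100
Step 4: F = 0.5 * 8.854e-6 * 12817 * 2601 / 100
F = 1.476 uN


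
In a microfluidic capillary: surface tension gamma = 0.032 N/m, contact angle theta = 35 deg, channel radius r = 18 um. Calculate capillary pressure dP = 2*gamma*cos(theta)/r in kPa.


Step 1: cos(35 deg) = 0.8192
Step 2: Convert r to m: r = 18e-6 m
Step 3: dP = 2 * 0.032 * 0.8192 / 18e-6 = 2912.7 Pa
Step 4: Convert Pa to kPa (divide by 1000).
dP = 2.91 kPa


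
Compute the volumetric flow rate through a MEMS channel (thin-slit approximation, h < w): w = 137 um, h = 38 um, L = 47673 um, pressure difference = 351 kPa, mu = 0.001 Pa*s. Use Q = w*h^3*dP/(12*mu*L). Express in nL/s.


Step 1: Convert all dimensions to SI (meters).
w = 137e-6 m, h = 38e-6 m, L = 47673e-6 m, dP = 351e3 Pa
Step 2: Q = w * h^3 * dP / (12 * mu * L)
Q = 137e-6 * (38e-6)^3 * 351e3 / (12 * 0.001 * 47673e-6) = 4.61237644e-09 m^3/s
Step 3: Convert Q from m^3/s to nL/s (1 m^3 = 1e12 nL, so multiply by 1e12).
Q = 4612.376 nL/s


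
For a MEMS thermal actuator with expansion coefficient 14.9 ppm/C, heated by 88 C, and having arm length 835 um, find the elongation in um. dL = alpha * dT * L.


Step 1: Convert CTE: alpha = 14.9 ppm/C = 14.9e-6 /C
Step 2: dL = 14.9e-6 * 88 * 835
dL = 1.0949 um


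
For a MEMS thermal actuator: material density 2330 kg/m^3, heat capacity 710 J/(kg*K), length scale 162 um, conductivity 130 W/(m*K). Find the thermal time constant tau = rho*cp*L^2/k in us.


Step 1: Convert L to m: L = 162e-6 m
Step 2: L^2 = (162e-6)^2 = 2.6244e-08 m^2
Step 3: tau = 2330 * 710 * 2.6244e-08 / 130 = 3.3396499e-04 s
Step 4: Convert to microseconds (multiply by 1e6).
tau = 333.965 us


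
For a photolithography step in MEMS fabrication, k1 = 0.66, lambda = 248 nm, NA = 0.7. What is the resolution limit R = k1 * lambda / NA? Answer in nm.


Step 1: Identify values: k1 = 0.66, lambda = 248 nm, NA = 0.7
Step 2: R = k1 * lambda / NA
R = 0.66 * 248 / 0.7
R = 233.8 nm


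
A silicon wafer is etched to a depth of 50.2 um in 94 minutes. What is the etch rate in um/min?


Step 1: Etch rate = depth / time
Step 2: rate = 50.2 / 94
rate = 0.534 um/min


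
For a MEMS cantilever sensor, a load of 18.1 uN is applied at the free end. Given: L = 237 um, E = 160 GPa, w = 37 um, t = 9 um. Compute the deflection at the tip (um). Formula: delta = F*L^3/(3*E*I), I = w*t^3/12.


Step 1: Calculate the second moment of area.
I = w * t^3 / 12 = 37 * 9^3 / 12 = 2247.75 um^4
Step 2: Convert E to consistent units (1 GPa = 1000 uN/um^2).
E = 160 GPa = 160000 uN/um^2
Step 3: Calculate tip deflection.
delta = F * L^3 / (3 * E * I)
delta = 18.1 * 237^3 / (3 * 160000 * 2247.75)
delta = 0.2233 um


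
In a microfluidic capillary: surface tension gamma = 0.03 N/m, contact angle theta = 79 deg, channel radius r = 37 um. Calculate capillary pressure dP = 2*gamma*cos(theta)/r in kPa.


Step 1: cos(79 deg) = 0.1908
Step 2: Convert r to m: r = 37e-6 m
Step 3: dP = 2 * 0.03 * 0.1908 / 37e-6 = 309.4 Pa
Step 4: Convert Pa to kPa (divide by 1000).
dP = 0.31 kPa


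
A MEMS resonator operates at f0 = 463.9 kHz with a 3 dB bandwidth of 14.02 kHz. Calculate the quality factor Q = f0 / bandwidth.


Step 1: Q = f0 / bandwidth
Step 2: Q = 463.9 / 14.02
Q = 33.1


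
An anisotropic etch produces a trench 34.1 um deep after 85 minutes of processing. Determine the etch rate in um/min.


Step 1: Etch rate = depth / time
Step 2: rate = 34.1 / 85
rate = 0.401 um/min


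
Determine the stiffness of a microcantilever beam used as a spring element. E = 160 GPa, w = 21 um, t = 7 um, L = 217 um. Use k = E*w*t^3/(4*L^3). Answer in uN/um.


Step 1: Convert E to consistent units (1 GPa = 1000 uN/um^2).
E = 160 GPa = 160000 uN/um^2
Step 2: Compute t^3 = 7^3 = 343
Step 3: Compute L^3 = 217^3 = 10218313
Step 4: k = 160000 * 21 * 343 / (4 * 10218313)
k = 28.1964 uN/um


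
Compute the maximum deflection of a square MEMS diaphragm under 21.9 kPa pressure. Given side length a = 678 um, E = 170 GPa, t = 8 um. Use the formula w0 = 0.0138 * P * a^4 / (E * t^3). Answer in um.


Step 1: Convert pressure to compatible units (E is in GPa, so P in GPa).
P = 21.9 kPa = 21.9e-6 GPa
Step 2: Compute numerator: 0.0138 * P * a^4.
a^4 = 678^4 = 211309379856
numerator = 0.0138 * 21.9e-6 * 211309379856 = 6.38619e+04
Step 3: Compute denominator: E * t^3 = 170 * 8^3 = 87040
Step 4: w0 = numerator / denominator = 6.38619e+04 / 87040 = 0.7337 um


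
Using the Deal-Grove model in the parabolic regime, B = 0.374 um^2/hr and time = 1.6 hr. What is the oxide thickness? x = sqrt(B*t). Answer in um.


Step 1: Compute B*t = 0.374 * 1.6 = 0.5984
Step 2: x = sqrt(0.5984)
x = 0.774 um


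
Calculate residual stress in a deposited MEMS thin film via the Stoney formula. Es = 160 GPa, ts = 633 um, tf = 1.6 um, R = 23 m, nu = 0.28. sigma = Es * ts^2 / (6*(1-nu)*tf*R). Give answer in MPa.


Step 1: Compute numerator: Es * ts^2 = 160 * 633^2 = 64110240 (GPa*um^2)
Step 2: Compute denominator (R in um): 6*(1-nu)*tf*R = 6*0.72*1.6*23e6 = 158976000.0 (um^2)
Step 3: sigma (GPa) = 64110240 / 158976000.0 = 4.0327e-01 GPa
Step 4: Convert to MPa (x1000): sigma = 403.3 MPa


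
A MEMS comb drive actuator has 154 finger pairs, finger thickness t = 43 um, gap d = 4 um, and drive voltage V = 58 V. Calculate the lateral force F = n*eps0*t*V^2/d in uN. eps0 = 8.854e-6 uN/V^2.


Step 1: Parameters: n=154, eps0=8.854e-6 uN/V^2, t=43 um, V=58 V, d=4 um
Step 2: V^2 = 3364
Step 3: F = 154 * 8.854e-6 * 43 * 3364 / 4
F = 49.309 uN


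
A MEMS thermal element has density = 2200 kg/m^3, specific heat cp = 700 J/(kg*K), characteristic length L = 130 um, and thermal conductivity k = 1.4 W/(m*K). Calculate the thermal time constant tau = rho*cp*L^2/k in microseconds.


Step 1: Convert L to m: L = 130e-6 m
Step 2: L^2 = (130e-6)^2 = 1.69e-08 m^2
Step 3: tau = 2200 * 700 * 1.69e-08 / 1.4 = 1.859e-02 s
Step 4: Convert to microseconds (multiply by 1e6).
tau = 18590.0 us


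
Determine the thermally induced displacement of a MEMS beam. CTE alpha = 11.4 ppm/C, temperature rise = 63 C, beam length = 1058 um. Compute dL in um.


Step 1: Convert CTE: alpha = 11.4 ppm/C = 11.4e-6 /C
Step 2: dL = 11.4e-6 * 63 * 1058
dL = 0.7599 um


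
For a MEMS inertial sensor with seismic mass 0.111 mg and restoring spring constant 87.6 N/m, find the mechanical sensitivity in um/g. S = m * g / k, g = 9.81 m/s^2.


Step 1: Convert mass: m = 0.111 mg = 1.11e-07 kg
Step 2: S = m * g / k = 1.11e-07 * 9.81 / 87.6
Step 3: S = 1.24e-08 m/g
Step 4: Convert to um/g: S = 0.012 um/g


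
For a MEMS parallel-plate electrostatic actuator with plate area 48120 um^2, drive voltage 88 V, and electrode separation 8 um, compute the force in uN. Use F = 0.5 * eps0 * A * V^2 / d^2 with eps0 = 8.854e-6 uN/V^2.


Step 1: Identify parameters.
eps0 = 8.854e-6 uN/V^2, A = 48120 um^2, V = 88 V, d = 8 um
Step 2: Compute V^2 = 88^2 = 7744
Step 3: Compute d^2 = 8^2 = 64
Step 4: F = 0.5 * 8.854e-6 * 48120 * 7744 / 64
F = 25.776 uN


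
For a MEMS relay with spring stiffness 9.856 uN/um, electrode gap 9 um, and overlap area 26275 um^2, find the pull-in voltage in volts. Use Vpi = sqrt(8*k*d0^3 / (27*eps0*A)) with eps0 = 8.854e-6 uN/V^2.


Step 1: Compute numerator: 8 * k * d0^3 = 8 * 9.856 * 9^3 = 57480.192
Step 2: Compute denominator: 27 * eps0 * A = 27 * 8.854e-6 * 26275 = 6.281249
Step 3: Vpi = sqrt(57480.192 / 6.281249)
Vpi = 95.66 V


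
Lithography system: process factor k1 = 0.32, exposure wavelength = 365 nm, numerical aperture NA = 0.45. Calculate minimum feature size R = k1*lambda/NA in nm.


Step 1: Identify values: k1 = 0.32, lambda = 365 nm, NA = 0.45
Step 2: R = k1 * lambda / NA
R = 0.32 * 365 / 0.45
R = 259.6 nm


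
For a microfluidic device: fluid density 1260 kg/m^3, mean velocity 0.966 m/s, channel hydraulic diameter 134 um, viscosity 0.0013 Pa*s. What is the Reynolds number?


Step 1: Convert Dh to meters: Dh = 134e-6 m
Step 2: Re = rho * v * Dh / mu
Re = 1260 * 0.966 * 134e-6 / 0.0013
Re = 125.461


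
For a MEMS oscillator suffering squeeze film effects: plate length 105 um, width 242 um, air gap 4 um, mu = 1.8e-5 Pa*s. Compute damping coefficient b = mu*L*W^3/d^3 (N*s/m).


Step 1: Convert to SI.
L = 105e-6 m, W = 242e-6 m, d = 4e-6 m
Step 2: W^3 = (242e-6)^3 = 1.42e-11 m^3
Step 3: d^3 = (4e-6)^3 = 6.40e-17 m^3
Step 4: b = 1.8e-5 * 105e-6 * 1.42e-11 / 6.40e-17
b = 4.19e-04 N*s/m


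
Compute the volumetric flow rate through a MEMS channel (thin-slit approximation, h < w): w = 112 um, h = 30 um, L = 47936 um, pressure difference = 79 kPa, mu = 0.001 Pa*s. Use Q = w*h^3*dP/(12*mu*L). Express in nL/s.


Step 1: Convert all dimensions to SI (meters).
w = 112e-6 m, h = 30e-6 m, L = 47936e-6 m, dP = 79e3 Pa
Step 2: Q = w * h^3 * dP / (12 * mu * L)
Q = 112e-6 * (30e-6)^3 * 79e3 / (12 * 0.001 * 47936e-6) = 4.1530374e-10 m^3/s
Step 3: Convert Q from m^3/s to nL/s (1 m^3 = 1e12 nL, so multiply by 1e12).
Q = 415.304 nL/s


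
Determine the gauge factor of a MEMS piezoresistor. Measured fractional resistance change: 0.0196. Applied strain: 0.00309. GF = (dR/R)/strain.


Step 1: Identify values.
dR/R = 0.0196, strain = 0.00309
Step 2: GF = (dR/R) / strain = 0.0196 / 0.00309
GF = 6.3


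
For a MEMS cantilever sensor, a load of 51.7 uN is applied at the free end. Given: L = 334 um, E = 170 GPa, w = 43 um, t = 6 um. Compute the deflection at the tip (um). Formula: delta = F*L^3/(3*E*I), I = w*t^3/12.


Step 1: Calculate the second moment of area.
I = w * t^3 / 12 = 43 * 6^3 / 12 = 774.0 um^4
Step 2: Convert E to consistent units (1 GPa = 1000 uN/um^2).
E = 170 GPa = 170000 uN/um^2
Step 3: Calculate tip deflection.
delta = F * L^3 / (3 * E * I)
delta = 51.7 * 334^3 / (3 * 170000 * 774.0)
delta = 4.88 um


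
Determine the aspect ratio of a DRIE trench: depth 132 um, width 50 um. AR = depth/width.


Step 1: AR = depth / width
Step 2: AR = 132 / 50
AR = 2.6


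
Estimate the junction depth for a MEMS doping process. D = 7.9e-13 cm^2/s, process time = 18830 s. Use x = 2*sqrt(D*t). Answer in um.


Step 1: Compute D*t = 7.9e-13 * 18830 = 1.48757e-08 cm^2
Step 2: sqrt(D*t) = 1.21966e-04 cm
Step 3: x = 2 * 1.21966e-04 cm = 2.43932e-04 cm
Step 4: Convert to um (1 cm = 1e4 um): x = 2.439 um


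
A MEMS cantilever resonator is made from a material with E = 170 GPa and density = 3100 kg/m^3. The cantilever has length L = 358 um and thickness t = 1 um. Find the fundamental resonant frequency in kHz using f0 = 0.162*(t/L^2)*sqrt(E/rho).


Step 1: Convert units to SI.
t_SI = 1e-6 m, L_SI = 358e-6 m
Step 2: Calculate sqrt(E/rho).
sqrt(170e9 / 3100) = 7405.32 m/s
Step 3: Compute f0.
f0 = 0.162 * 1e-6 / (358e-6)^2 * 7405.32 = 9360.4 Hz = 9.36 kHz


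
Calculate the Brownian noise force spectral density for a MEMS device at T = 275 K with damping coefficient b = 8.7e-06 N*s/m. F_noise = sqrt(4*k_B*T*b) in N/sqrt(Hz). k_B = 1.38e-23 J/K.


Step 1: Compute 4 * k_B * T * b
= 4 * 1.38e-23 * 275 * 8.7e-06
= 1.3207e-25 N^2/Hz
Step 2: F_noise = sqrt(1.3207e-25)
F_noise = 3.63e-13 N/sqrt(Hz)


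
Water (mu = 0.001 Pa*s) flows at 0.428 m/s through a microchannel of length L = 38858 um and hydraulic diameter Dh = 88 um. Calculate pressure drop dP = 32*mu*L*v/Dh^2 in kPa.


Step 1: Convert to SI: L = 38858e-6 m, Dh = 88e-6 m
Step 2: dP = 32 * 0.001 * 38858e-6 * 0.428 / (88e-6)^2
Step 3: dP = 68724.07 Pa
Step 4: Convert to kPa: dP = 68.72 kPa


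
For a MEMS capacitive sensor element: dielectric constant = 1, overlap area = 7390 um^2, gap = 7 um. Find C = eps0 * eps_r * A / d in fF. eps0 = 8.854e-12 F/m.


Step 1: Convert area to m^2: A = 7390e-12 m^2
Step 2: Convert gap to m: d = 7e-6 m
Step 3: C = eps0 * eps_r * A / d
C = 8.854e-12 * 1 * 7390e-12 / 7e-6
Step 4: Convert to fF (multiply by 1e15).
C = 9.35 fF


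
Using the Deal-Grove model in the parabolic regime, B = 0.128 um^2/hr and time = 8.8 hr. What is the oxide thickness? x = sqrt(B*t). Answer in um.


Step 1: Compute B*t = 0.128 * 8.8 = 1.1264
Step 2: x = sqrt(1.1264)
x = 1.061 um


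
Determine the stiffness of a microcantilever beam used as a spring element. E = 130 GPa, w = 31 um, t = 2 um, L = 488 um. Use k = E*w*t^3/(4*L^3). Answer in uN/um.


Step 1: Convert E to consistent units (1 GPa = 1000 uN/um^2).
E = 130 GPa = 130000 uN/um^2
Step 2: Compute t^3 = 2^3 = 8
Step 3: Compute L^3 = 488^3 = 116214272
Step 4: k = 130000 * 31 * 8 / (4 * 116214272)
k = 0.0694 uN/um


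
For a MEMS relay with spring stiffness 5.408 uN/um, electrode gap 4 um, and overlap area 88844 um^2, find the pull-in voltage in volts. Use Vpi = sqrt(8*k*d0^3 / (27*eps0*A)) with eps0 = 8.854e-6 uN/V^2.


Step 1: Compute numerator: 8 * k * d0^3 = 8 * 5.408 * 4^3 = 2768.896
Step 2: Compute denominator: 27 * eps0 * A = 27 * 8.854e-6 * 88844 = 21.238869
Step 3: Vpi = sqrt(2768.896 / 21.238869)
Vpi = 11.42 V


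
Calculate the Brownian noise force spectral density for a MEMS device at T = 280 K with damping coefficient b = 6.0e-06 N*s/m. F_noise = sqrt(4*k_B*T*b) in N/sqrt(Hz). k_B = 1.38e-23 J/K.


Step 1: Compute 4 * k_B * T * b
= 4 * 1.38e-23 * 280 * 6.0e-06
= 9.2736e-26 N^2/Hz
Step 2: F_noise = sqrt(9.2736e-26)
F_noise = 3.05e-13 N/sqrt(Hz)


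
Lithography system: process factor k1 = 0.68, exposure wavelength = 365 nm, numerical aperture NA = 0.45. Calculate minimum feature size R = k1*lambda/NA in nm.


Step 1: Identify values: k1 = 0.68, lambda = 365 nm, NA = 0.45
Step 2: R = k1 * lambda / NA
R = 0.68 * 365 / 0.45
R = 551.6 nm


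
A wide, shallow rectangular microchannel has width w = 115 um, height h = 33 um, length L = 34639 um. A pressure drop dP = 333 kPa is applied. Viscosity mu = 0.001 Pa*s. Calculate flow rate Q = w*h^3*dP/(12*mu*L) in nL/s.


Step 1: Convert all dimensions to SI (meters).
w = 115e-6 m, h = 33e-6 m, L = 34639e-6 m, dP = 333e3 Pa
Step 2: Q = w * h^3 * dP / (12 * mu * L)
Q = 115e-6 * (33e-6)^3 * 333e3 / (12 * 0.001 * 34639e-6) = 3.3108332e-09 m^3/s
Step 3: Convert Q from m^3/s to nL/s (1 m^3 = 1e12 nL, so multiply by 1e12).
Q = 3310.833 nL/s


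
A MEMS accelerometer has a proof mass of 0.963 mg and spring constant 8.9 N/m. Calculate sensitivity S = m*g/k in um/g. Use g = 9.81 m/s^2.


Step 1: Convert mass: m = 0.963 mg = 9.63e-07 kg
Step 2: S = m * g / k = 9.63e-07 * 9.81 / 8.9
Step 3: S = 1.06e-06 m/g
Step 4: Convert to um/g: S = 1.061 um/g


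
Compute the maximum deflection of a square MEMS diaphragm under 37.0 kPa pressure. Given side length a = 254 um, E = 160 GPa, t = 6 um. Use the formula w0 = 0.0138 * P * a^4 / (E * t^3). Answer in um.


Step 1: Convert pressure to compatible units (E is in GPa, so P in GPa).
P = 37.0 kPa = 37.0e-6 GPa
Step 2: Compute numerator: 0.0138 * P * a^4.
a^4 = 254^4 = 4162314256
numerator = 0.0138 * 37.0e-6 * 4162314256 = 2.1253e+03
Step 3: Compute denominator: E * t^3 = 160 * 6^3 = 34560
Step 4: w0 = numerator / denominator = 2.1253e+03 / 34560 = 0.0615 um


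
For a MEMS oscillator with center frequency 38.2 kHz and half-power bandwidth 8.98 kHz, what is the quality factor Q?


Step 1: Q = f0 / bandwidth
Step 2: Q = 38.2 / 8.98
Q = 4.3


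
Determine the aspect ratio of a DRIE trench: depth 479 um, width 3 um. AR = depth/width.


Step 1: AR = depth / width
Step 2: AR = 479 / 3
AR = 159.7


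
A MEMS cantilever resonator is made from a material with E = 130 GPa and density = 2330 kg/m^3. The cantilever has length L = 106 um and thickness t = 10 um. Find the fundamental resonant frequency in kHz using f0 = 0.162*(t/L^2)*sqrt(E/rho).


Step 1: Convert units to SI.
t_SI = 10e-6 m, L_SI = 106e-6 m
Step 2: Calculate sqrt(E/rho).
sqrt(130e9 / 2330) = 7469.54 m/s
Step 3: Compute f0.
f0 = 0.162 * 10e-6 / (106e-6)^2 * 7469.54 = 1076954.0 Hz = 1076.95 kHz


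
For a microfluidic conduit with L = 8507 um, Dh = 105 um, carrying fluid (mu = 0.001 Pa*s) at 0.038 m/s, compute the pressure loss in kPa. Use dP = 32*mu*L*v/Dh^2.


Step 1: Convert to SI: L = 8507e-6 m, Dh = 105e-6 m
Step 2: dP = 32 * 0.001 * 8507e-6 * 0.038 / (105e-6)^2
Step 3: dP = 938.28 Pa
Step 4: Convert to kPa: dP = 0.94 kPa


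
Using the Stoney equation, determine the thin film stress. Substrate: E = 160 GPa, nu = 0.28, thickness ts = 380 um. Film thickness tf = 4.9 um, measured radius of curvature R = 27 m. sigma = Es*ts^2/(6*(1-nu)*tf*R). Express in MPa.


Step 1: Compute numerator: Es * ts^2 = 160 * 380^2 = 23104000 (GPa*um^2)
Step 2: Compute denominator (R in um): 6*(1-nu)*tf*R = 6*0.72*4.9*27e6 = 571536000.0 (um^2)
Step 3: sigma (GPa) = 23104000 / 571536000.0 = 4.0424e-02 GPa
Step 4: Convert to MPa (x1000): sigma = 40.4 MPa


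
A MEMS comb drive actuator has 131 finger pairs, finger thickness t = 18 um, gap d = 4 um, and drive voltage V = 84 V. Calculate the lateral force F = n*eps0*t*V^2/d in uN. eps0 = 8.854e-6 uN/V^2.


Step 1: Parameters: n=131, eps0=8.854e-6 uN/V^2, t=18 um, V=84 V, d=4 um
Step 2: V^2 = 7056
Step 3: F = 131 * 8.854e-6 * 18 * 7056 / 4
F = 36.828 uN


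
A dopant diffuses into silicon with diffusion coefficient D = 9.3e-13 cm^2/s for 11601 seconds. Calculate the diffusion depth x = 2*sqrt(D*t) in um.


Step 1: Compute D*t = 9.3e-13 * 11601 = 1.078893e-08 cm^2
Step 2: sqrt(D*t) = 1.0387e-04 cm
Step 3: x = 2 * 1.0387e-04 cm = 2.0774e-04 cm
Step 4: Convert to um (1 cm = 1e4 um): x = 2.077 um


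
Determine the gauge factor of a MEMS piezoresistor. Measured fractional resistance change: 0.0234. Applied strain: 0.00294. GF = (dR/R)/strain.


Step 1: Identify values.
dR/R = 0.0234, strain = 0.00294
Step 2: GF = (dR/R) / strain = 0.0234 / 0.00294
GF = 8.0


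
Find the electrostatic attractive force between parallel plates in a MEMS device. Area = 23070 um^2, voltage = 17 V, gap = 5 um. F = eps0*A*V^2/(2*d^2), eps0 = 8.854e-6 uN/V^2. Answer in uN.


Step 1: Identify parameters.
eps0 = 8.854e-6 uN/V^2, A = 23070 um^2, V = 17 V, d = 5 um
Step 2: Compute V^2 = 17^2 = 289
Step 3: Compute d^2 = 5^2 = 25
Step 4: F = 0.5 * 8.854e-6 * 23070 * 289 / 25
F = 1.181 uN


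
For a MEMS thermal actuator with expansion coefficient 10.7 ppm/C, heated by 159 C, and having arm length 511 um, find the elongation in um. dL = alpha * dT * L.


Step 1: Convert CTE: alpha = 10.7 ppm/C = 10.7e-6 /C
Step 2: dL = 10.7e-6 * 159 * 511
dL = 0.8694 um


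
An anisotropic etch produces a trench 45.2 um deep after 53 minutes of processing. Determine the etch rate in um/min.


Step 1: Etch rate = depth / time
Step 2: rate = 45.2 / 53
rate = 0.853 um/min


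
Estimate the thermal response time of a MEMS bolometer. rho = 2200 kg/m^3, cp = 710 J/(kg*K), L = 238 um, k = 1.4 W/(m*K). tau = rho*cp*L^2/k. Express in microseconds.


Step 1: Convert L to m: L = 238e-6 m
Step 2: L^2 = (238e-6)^2 = 5.6644e-08 m^2
Step 3: tau = 2200 * 710 * 5.6644e-08 / 1.4 = 6.319852e-02 s
Step 4: Convert to microseconds (multiply by 1e6).
tau = 63198.52 us


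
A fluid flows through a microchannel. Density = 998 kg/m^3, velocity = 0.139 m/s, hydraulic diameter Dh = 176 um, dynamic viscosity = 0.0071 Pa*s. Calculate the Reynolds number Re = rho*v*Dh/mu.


Step 1: Convert Dh to meters: Dh = 176e-6 m
Step 2: Re = rho * v * Dh / mu
Re = 998 * 0.139 * 176e-6 / 0.0071
Re = 3.439


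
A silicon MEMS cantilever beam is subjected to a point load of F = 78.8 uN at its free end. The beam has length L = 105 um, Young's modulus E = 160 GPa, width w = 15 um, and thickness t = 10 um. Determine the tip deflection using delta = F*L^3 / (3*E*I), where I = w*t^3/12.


Step 1: Calculate the second moment of area.
I = w * t^3 / 12 = 15 * 10^3 / 12 = 1250.0 um^4
Step 2: Convert E to consistent units (1 GPa = 1000 uN/um^2).
E = 160 GPa = 160000 uN/um^2
Step 3: Calculate tip deflection.
delta = F * L^3 / (3 * E * I)
delta = 78.8 * 105^3 / (3 * 160000 * 1250.0)
delta = 0.152 um


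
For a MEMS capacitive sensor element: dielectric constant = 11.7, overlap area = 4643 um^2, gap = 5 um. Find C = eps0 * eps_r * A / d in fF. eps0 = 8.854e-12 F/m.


Step 1: Convert area to m^2: A = 4643e-12 m^2
Step 2: Convert gap to m: d = 5e-6 m
Step 3: C = eps0 * eps_r * A / d
C = 8.854e-12 * 11.7 * 4643e-12 / 5e-6
Step 4: Convert to fF (multiply by 1e15).
C = 96.2 fF


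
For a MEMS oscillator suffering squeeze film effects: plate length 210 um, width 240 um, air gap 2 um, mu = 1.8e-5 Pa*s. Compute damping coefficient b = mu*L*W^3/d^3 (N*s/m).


Step 1: Convert to SI.
L = 210e-6 m, W = 240e-6 m, d = 2e-6 m
Step 2: W^3 = (240e-6)^3 = 1.38e-11 m^3
Step 3: d^3 = (2e-6)^3 = 8.00e-18 m^3
Step 4: b = 1.8e-5 * 210e-6 * 1.38e-11 / 8.00e-18
b = 6.53e-03 N*s/m


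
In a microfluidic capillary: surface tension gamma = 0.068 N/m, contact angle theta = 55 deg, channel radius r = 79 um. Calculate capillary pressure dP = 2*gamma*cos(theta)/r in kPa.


Step 1: cos(55 deg) = 0.5736
Step 2: Convert r to m: r = 79e-6 m
Step 3: dP = 2 * 0.068 * 0.5736 / 79e-6 = 987.5 Pa
Step 4: Convert Pa to kPa (divide by 1000).
dP = 0.99 kPa


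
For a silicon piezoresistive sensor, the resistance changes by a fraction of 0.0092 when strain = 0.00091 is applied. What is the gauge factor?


Step 1: Identify values.
dR/R = 0.0092, strain = 0.00091
Step 2: GF = (dR/R) / strain = 0.0092 / 0.00091
GF = 10.1


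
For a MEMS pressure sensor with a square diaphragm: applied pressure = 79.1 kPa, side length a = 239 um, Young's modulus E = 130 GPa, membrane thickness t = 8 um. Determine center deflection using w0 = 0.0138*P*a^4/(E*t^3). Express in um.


Step 1: Convert pressure to compatible units (E is in GPa, so P in GPa).
P = 79.1 kPa = 79.1e-6 GPa
Step 2: Compute numerator: 0.0138 * P * a^4.
a^4 = 239^4 = 3262808641
numerator = 0.0138 * 79.1e-6 * 3262808641 = 3.5616e+03
Step 3: Compute denominator: E * t^3 = 130 * 8^3 = 66560
Step 4: w0 = numerator / denominator = 3.5616e+03 / 66560 = 0.0535 um


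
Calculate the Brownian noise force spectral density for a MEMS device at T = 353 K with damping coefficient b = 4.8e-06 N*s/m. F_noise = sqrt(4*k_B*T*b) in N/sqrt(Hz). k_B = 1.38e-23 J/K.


Step 1: Compute 4 * k_B * T * b
= 4 * 1.38e-23 * 353 * 4.8e-06
= 9.3531e-26 N^2/Hz
Step 2: F_noise = sqrt(9.3531e-26)
F_noise = 3.06e-13 N/sqrt(Hz)


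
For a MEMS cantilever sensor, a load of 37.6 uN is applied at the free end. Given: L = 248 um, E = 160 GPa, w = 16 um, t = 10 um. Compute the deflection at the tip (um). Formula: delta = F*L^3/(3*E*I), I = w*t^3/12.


Step 1: Calculate the second moment of area.
I = w * t^3 / 12 = 16 * 10^3 / 12 = 1333.3333 um^4
Step 2: Convert E to consistent units (1 GPa = 1000 uN/um^2).
E = 160 GPa = 160000 uN/um^2
Step 3: Calculate tip deflection.
delta = F * L^3 / (3 * E * I)
delta = 37.6 * 248^3 / (3 * 160000 * 1333.3333)
delta = 0.8961 um


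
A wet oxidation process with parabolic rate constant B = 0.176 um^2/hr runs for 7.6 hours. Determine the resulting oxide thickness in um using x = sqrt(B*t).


Step 1: Compute B*t = 0.176 * 7.6 = 1.3376
Step 2: x = sqrt(1.3376)
x = 1.157 um


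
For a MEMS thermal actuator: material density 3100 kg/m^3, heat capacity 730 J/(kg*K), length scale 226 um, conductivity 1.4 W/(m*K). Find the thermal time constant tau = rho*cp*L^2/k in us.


Step 1: Convert L to m: L = 226e-6 m
Step 2: L^2 = (226e-6)^2 = 5.1076e-08 m^2
Step 3: tau = 3100 * 730 * 5.1076e-08 / 1.4 = 8.256070571e-02 s
Step 4: Convert to microseconds (multiply by 1e6).
tau = 82560.706 us
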